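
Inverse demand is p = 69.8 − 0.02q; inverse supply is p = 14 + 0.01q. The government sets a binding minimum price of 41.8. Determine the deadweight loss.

Competitive equilibrium: 69.8 − 0.02q = 14 + 0.01q → q* = 1860, p* = 32.6.
At the floor p = 41.8, quantity demanded = (69.8 − 41.8)/0.02 = 1400.
Sellers' marginal cost at q' = 1400: 14 + 0.01·1400 = 28.
Δq = 1860 − 1400 = 460; wedge = 41.8 − 28 = 13.8.
Deadweight loss = ½ × 460 × 13.8 = 3174.

3174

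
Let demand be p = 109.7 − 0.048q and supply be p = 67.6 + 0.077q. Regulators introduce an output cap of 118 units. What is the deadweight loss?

Competitive equilibrium: 109.7 − 0.048q = 67.6 + 0.077q → q* = 336.8, p* = 93.5336.
At q = 118: demand price = 109.7 − 0.048·118 = 104.036; supply price = 67.6 + 0.077·118 = 76.686.
Δq = 336.8 − 118 = 218.8; wedge = 104.036 − 76.686 = 27.35.
Welfare loss = ½ × 218.8 × 27.35 = 2992.09.

2992.09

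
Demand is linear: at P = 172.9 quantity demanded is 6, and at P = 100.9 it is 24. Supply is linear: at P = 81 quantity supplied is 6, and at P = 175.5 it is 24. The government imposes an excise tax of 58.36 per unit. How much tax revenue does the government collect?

Demand slope = (100.9 − 172.9)/(24 − 6) = −4, so P = 196.9 − 4Q.
Supply slope = (175.5 − 81)/(24 − 6) = 5.25, so P = 49.5 + 5.25Q.
Competitive equilibrium: 196.9 − 4Q = 49.5 + 5.25Q → Q* = 15.9351, P* = 133.1595.
With the tax, the buyer price exceeds the seller price by 58.36: (196.9 − 4Q) − (49.5 + 5.25Q) = 58.36 → Q' = 9.6259.
Tax revenue = 58.36 × 9.6259 = 561.77.

561.77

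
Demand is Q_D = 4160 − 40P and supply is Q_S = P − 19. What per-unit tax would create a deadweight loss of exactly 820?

In inverse form: demand P = 104 − 0.025Q, supply P = 19 + Q.
Competitive equilibrium: 104 − 0.025Q = 19 + Q → Q* = 82.9268, P* = 101.9268.
A tax t gives ΔQ = t/1.025 and wedge t, so DWL = t²/2.05.
t²/2.05 = 820 → t² = 1681 → t = 41.

41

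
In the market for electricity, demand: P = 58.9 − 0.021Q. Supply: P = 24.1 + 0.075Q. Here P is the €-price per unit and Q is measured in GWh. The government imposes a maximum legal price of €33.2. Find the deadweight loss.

€2791.75

Competitive equilibrium: 58.9 − 0.021Q = 24.1 + 0.075Q → Q* = 362.5, P* = 51.2875.
At the ceiling P = 33.2, quantity supplied = (33.2 − 24.1)/0.075 = 121.3333.
Willingness to pay at Q' = 121.3333: 58.9 − 0.021·121.3333 = 56.352.
ΔQ = 362.5 − 121.3333 = 241.1667; wedge = 56.352 − 33.2 = 23.152.
The triangle = ½ × 241.1667 × 23.152 = €2791.75.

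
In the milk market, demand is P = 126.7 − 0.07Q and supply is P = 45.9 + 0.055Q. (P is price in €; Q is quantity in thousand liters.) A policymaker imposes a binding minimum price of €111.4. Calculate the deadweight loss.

€11439.83 thousand

Competitive equilibrium: 126.7 − 0.07Q = 45.9 + 0.055Q → Q* = 646.4, P* = 81.452.
At the floor P = 111.4, quantity demanded = (126.7 − 111.4)/0.07 = 218.57143.
Sellers' marginal cost at Q' = 218.57143: 45.9 + 0.055·218.57143 = 57.92143.
ΔQ = 646.4 − 218.57143 = 427.82857; wedge = 111.4 − 57.92143 = 53.47857.
DWL = ½ × 427.82857 × 53.47857 = €11439.83 thousand.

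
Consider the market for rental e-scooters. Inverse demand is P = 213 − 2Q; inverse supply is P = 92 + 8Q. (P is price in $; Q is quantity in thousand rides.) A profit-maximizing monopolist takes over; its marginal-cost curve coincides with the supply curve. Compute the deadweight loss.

$20.33 thousand

Competitive equilibrium: 213 − 2Q = 92 + 8Q → Q* = 12.1, P* = 188.8.
Marginal revenue: MR = 213 − 4Q. Set MR = MC: 213 − 4Q = 92 + 8Q → Q_m = 10.08333.
Price P_m = 213 − 2·10.08333 = 192.83334; MC(Q_m) = 92 + 8·10.08333 = 172.66664.
Competitive Q* = 12.1, so ΔQ = 2.01667; wedge = 192.83334 − 172.66664 = 20.1667.
DWL = ½ × 2.01667 × 20.1667 = $20.33 thousand.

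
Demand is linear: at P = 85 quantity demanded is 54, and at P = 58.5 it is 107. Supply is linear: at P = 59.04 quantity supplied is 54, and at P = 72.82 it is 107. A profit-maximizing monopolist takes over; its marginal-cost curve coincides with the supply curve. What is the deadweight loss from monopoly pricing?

Demand slope = (58.5 − 85)/(107 − 54) = −0.5, so P = 112 − 0.5Q.
Supply slope = (72.82 − 59.04)/(107 − 54) = 0.26, so P = 45 + 0.26Q.
Competitive equilibrium: 112 − 0.5Q = 45 + 0.26Q → Q* = 88.1579, P* = 67.9211.
Marginal revenue: MR = 112 − Q. Set MR = MC: 112 − Q = 45 + 0.26Q → Q_m = 53.1746.
Price P_m = 112 − 0.5·53.1746 = 85.4127; MC(Q_m) = 45 + 0.26·53.1746 = 58.8254.
Competitive Q* = 88.1579, so ΔQ = 34.9833; wedge = 85.4127 − 58.8254 = 26.5873.
The triangle = ½ × 34.9833 × 26.5873 = 465.06.

465.06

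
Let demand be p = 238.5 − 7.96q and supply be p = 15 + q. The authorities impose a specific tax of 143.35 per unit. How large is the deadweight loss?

Competitive equilibrium: 238.5 − 7.96q = 15 + q → q* = 24.9442, p* = 39.9442.
With the tax, the buyer price exceeds the seller price by 143.35: (238.5 − 7.96q) − (15 + q) = 143.35 → q' = 8.9453.
Δq = 24.9442 − 8.9453 = 15.9989; the wedge equals the tax, 143.35.
DWL = ½ × 15.9989 × 143.35 = 1146.72.

1146.72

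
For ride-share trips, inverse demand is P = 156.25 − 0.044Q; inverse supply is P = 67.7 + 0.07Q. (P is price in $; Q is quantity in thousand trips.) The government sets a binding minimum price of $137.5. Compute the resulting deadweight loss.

Competitive equilibrium: 156.25 − 0.044Q = 67.7 + 0.07Q → Q* = 776.75439, P* = 122.07281.
At the floor P = 137.5, quantity demanded = (156.25 − 137.5)/0.044 = 426.13636.
Sellers' marginal cost at Q' = 426.13636: 67.7 + 0.07·426.13636 = 97.52955.
ΔQ = 776.75439 − 426.13636 = 350.61803; wedge = 137.5 − 97.52955 = 39.97045.
Welfare loss = ½ × 350.61803 × 39.97045 = $7007.18 thousand.

$7007.18 thousand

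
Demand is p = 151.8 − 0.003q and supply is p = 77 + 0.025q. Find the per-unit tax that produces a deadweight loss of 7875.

Competitive equilibrium: 151.8 − 0.003q = 77 + 0.025q → q* = 2671.4286, p* = 143.7857.
A tax t gives Δq = t/0.028 and wedge t, so DWL = t²/0.056.
t²/0.056 = 7875 → t² = 441 → t = 21.

21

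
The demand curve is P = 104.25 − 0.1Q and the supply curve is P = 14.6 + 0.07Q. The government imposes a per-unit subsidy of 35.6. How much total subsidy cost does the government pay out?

26228.82

Competitive equilibrium: 104.25 − 0.1Q = 14.6 + 0.07Q → Q* = 527.3529, P* = 51.5147.
The subsidy lowers effective supply by 35.6: P = 0.07Q − 21.
New quantity: 104.25 − 0.1Q = 0.07Q − 21 → Q' = 736.7647.
Total subsidy cost = 35.6 × 736.7647 = 26228.82.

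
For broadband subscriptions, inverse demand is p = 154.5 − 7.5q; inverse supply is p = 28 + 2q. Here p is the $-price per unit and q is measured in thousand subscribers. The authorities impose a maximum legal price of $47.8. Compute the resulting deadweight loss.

$55.42 thousand

Competitive equilibrium: 154.5 − 7.5q = 28 + 2q → q* = 13.3158, p* = 54.6316.
At the ceiling p = 47.8, quantity supplied = (47.8 − 28)/2 = 9.9.
Willingness to pay at q' = 9.9: 154.5 − 7.5·9.9 = 80.25.
Δq = 13.3158 − 9.9 = 3.4158; wedge = 80.25 − 47.8 = 32.45.
Deadweight loss = ½ × 3.4158 × 32.45 = $55.42 thousand.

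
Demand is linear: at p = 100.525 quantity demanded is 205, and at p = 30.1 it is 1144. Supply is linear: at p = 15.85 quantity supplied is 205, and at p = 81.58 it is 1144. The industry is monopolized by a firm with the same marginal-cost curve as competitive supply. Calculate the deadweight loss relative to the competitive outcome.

Demand slope = (30.1 − 100.525)/(1144 − 205) = −0.075, so p = 115.9 − 0.075q.
Supply slope = (81.58 − 15.85)/(1144 − 205) = 0.07, so p = 1.5 + 0.07q.
Competitive equilibrium: 115.9 − 0.075q = 1.5 + 0.07q → q* = 788.9655, p* = 56.7276.
Marginal revenue: MR = 115.9 − 0.15q. Set MR = MC: 115.9 − 0.15q = 1.5 + 0.07q → q_m = 520.
Price p_m = 115.9 − 0.075·520 = 76.9; MC(q_m) = 1.5 + 0.07·520 = 37.9.
Competitive q* = 788.9655, so Δq = 268.9655; wedge = 76.9 − 37.9 = 39.
The triangle = ½ × 268.9655 × 39 = 5244.83.

5244.83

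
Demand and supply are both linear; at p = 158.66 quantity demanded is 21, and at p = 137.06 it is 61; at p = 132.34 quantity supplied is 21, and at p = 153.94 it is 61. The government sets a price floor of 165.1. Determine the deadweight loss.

Demand slope = (137.06 − 158.66)/(61 − 21) = −0.54, so p = 170 − 0.54q.
Supply slope = (153.94 − 132.34)/(61 − 21) = 0.54, so p = 121 + 0.54q.
Competitive equilibrium: 170 − 0.54q = 121 + 0.54q → q* = 45.3704, p* = 145.5.
At the floor p = 165.1, quantity demanded = (170 − 165.1)/0.54 = 9.0741.
Sellers' marginal cost at q' = 9.0741: 121 + 0.54·9.0741 = 125.9.
Δq = 45.3704 − 9.0741 = 36.2963; wedge = 165.1 − 125.9 = 39.2.
Welfare loss = ½ × 36.2963 × 39.2 = 711.41.

711.41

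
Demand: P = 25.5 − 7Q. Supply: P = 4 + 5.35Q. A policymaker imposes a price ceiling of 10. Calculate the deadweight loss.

2.37

Competitive equilibrium: 25.5 − 7Q = 4 + 5.35Q → Q* = 1.7409, P* = 13.3138.
At the ceiling P = 10, quantity supplied = (10 − 4)/5.35 = 1.1215.
Willingness to pay at Q' = 1.1215: 25.5 − 7·1.1215 = 17.6495.
ΔQ = 1.7409 − 1.1215 = 0.6194; wedge = 17.6495 − 10 = 7.6495.
Welfare loss = ½ × 0.6194 × 7.6495 = 2.37.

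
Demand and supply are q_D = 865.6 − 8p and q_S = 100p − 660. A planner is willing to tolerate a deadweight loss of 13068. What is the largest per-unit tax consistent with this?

59.4

In inverse form: demand p = 108.2 − 0.125q, supply p = 6.6 + 0.01q.
Competitive equilibrium: 108.2 − 0.125q = 6.6 + 0.01q → q* = 752.5926, p* = 14.1259.
A tax t gives Δq = t/0.135 and wedge t, so DWL = t²/0.27.
t²/0.27 = 13068 → t² = 3528.36 → t = 59.4.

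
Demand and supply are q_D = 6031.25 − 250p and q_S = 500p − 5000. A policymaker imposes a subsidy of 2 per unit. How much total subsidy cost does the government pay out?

5375

In inverse form: demand p = 24.125 − 0.004q, supply p = 10 + 0.002q.
Competitive equilibrium: 24.125 − 0.004q = 10 + 0.002q → q* = 2354.1667, p* = 14.7083.
The subsidy lowers effective supply by 2: p = 8 + 0.002q.
New quantity: 24.125 − 0.004q = 8 + 0.002q → q' = 2687.5.
Total subsidy cost = 2 × 2687.5 = 5375.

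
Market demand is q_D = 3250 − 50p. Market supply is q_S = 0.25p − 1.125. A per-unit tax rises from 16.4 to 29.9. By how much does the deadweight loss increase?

77.74

In inverse form: demand p = 65 − 0.02q, supply p = 4.5 + 4q.
Competitive equilibrium: 65 − 0.02q = 4.5 + 4q → q* = 15.0498, p* = 64.699.
For a per-unit tax t: Δq = t/4.02, so DWL = ½·t·(t/4.02) = t²/8.04.
At t = 16.4: DWL = 33.453. At t = 29.9: DWL = 111.195.
Increase = 111.195 − 33.453 = 77.74.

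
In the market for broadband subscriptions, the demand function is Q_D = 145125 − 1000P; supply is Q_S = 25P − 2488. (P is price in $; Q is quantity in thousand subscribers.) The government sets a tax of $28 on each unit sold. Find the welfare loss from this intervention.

In inverse form: demand P = 145.125 − 0.001Q, supply P = 99.52 + 0.04Q.
Competitive equilibrium: 145.125 − 0.001Q = 99.52 + 0.04Q → Q* = 1112.3171, P* = 144.0127.
With the tax, the buyer price exceeds the seller price by 28: (145.125 − 0.001Q) − (99.52 + 0.04Q) = 28 → Q' = 429.3902.
ΔQ = 1112.3171 − 429.3902 = 682.9269; the wedge equals the tax, 28.
The triangle = ½ × 682.9269 × 28 = $9560.98 thousand.

$9560.98 thousand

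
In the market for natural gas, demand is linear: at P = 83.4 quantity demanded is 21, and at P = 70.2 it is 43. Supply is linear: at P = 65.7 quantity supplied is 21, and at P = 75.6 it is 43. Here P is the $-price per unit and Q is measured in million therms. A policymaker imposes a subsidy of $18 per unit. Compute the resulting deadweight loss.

$154.29 million

Demand slope = (70.2 − 83.4)/(43 − 21) = −0.6, so P = 96 − 0.6Q.
Supply slope = (75.6 − 65.7)/(43 − 21) = 0.45, so P = 56.25 + 0.45Q.
Competitive equilibrium: 96 − 0.6Q = 56.25 + 0.45Q → Q* = 37.8571, P* = 73.2857.
The subsidy lowers effective supply by 18: P = 38.25 + 0.45Q.
New quantity: 96 − 0.6Q = 38.25 + 0.45Q → Q' = 55.
Overproduction ΔQ = 55 − 37.8571 = 17.1429; wedge = subsidy = 18.
Deadweight loss = ½ × 17.1429 × 18 = $154.29 million.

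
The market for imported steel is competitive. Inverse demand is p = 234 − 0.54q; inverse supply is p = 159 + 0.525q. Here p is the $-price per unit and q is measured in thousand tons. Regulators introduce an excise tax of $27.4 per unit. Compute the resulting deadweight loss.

$352.47 thousand

Competitive equilibrium: 234 − 0.54q = 159 + 0.525q → q* = 70.4225, p* = 195.9718.
With the tax, the buyer price exceeds the seller price by 27.4: (234 − 0.54q) − (159 + 0.525q) = 27.4 → q' = 44.6948.
Δq = 70.4225 − 44.6948 = 25.7277; the wedge equals the tax, 27.4.
Deadweight loss = ½ × 25.7277 × 27.4 = $352.47 thousand.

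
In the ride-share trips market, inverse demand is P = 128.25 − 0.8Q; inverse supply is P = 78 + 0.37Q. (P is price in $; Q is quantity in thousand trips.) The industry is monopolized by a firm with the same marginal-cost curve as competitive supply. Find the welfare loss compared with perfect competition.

Competitive equilibrium: 128.25 − 0.8Q = 78 + 0.37Q → Q* = 42.9487, P* = 93.891.
Marginal revenue: MR = 128.25 − 1.6Q. Set MR = MC: 128.25 − 1.6Q = 78 + 0.37Q → Q_m = 25.5076.
Price P_m = 128.25 − 0.8·25.5076 = 107.8439; MC(Q_m) = 78 + 0.37·25.5076 = 87.4378.
Competitive Q* = 42.9487, so ΔQ = 17.4411; wedge = 107.8439 − 87.4378 = 20.4061.
Deadweight loss = ½ × 17.4411 × 20.4061 = $177.95 thousand.

$177.95 thousand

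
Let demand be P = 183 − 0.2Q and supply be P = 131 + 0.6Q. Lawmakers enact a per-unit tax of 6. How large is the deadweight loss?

Competitive equilibrium: 183 − 0.2Q = 131 + 0.6Q → Q* = 65, P* = 170.
With the tax, the buyer price exceeds the seller price by 6: (183 − 0.2Q) − (131 + 0.6Q) = 6 → Q' = 57.5.
ΔQ = 65 − 57.5 = 7.5; the wedge equals the tax, 6.
The triangle = ½ × 7.5 × 6 = 22.50.

22.50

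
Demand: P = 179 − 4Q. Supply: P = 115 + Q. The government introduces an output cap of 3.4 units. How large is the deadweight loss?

220.90

Competitive equilibrium: 179 − 4Q = 115 + Q → Q* = 12.8, P* = 127.8.
At Q = 3.4: demand price = 179 − 4·3.4 = 165.4; supply price = 115 + 1·3.4 = 118.4.
ΔQ = 12.8 − 3.4 = 9.4; wedge = 165.4 − 118.4 = 47.
Deadweight loss = ½ × 9.4 × 47 = 220.90.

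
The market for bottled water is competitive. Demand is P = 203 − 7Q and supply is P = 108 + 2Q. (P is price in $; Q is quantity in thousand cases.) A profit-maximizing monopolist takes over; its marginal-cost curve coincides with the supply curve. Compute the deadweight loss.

Competitive equilibrium: 203 − 7Q = 108 + 2Q → Q* = 10.5556, P* = 129.1111.
Marginal revenue: MR = 203 − 14Q. Set MR = MC: 203 − 14Q = 108 + 2Q → Q_m = 5.9375.
Price P_m = 203 − 7·5.9375 = 161.4375; MC(Q_m) = 108 + 2·5.9375 = 119.875.
Competitive Q* = 10.5556, so ΔQ = 4.6181; wedge = 161.4375 − 119.875 = 41.5625.
Welfare loss = ½ × 4.6181 × 41.5625 = $95.97 thousand.

$95.97 thousand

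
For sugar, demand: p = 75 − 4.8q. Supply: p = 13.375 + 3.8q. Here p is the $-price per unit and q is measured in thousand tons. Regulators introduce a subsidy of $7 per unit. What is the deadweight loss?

Competitive equilibrium: 75 − 4.8q = 13.375 + 3.8q → q* = 7.1657, p* = 40.6047.
The subsidy lowers effective supply by 7: p = 6.375 + 3.8q.
New quantity: 75 − 4.8q = 6.375 + 3.8q → q' = 7.9797.
Overproduction Δq = 7.9797 − 7.1657 = 0.814; wedge = subsidy = 7.
Deadweight loss = ½ × 0.814 × 7 = $2.85 thousand.

$2.85 thousand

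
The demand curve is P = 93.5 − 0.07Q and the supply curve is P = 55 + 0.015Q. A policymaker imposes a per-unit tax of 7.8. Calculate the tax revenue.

2817.18

Competitive equilibrium: 93.5 − 0.07Q = 55 + 0.015Q → Q* = 452.9412, P* = 61.7941.
With the tax, the buyer price exceeds the seller price by 7.8: (93.5 − 0.07Q) − (55 + 0.015Q) = 7.8 → Q' = 361.1765.
Tax revenue = 7.8 × 361.1765 = 2817.18.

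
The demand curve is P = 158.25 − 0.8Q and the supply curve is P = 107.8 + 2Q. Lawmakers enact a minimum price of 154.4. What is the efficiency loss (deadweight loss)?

244.13

Competitive equilibrium: 158.25 − 0.8Q = 107.8 + 2Q → Q* = 18.0179, P* = 143.8357.
At the floor P = 154.4, quantity demanded = (158.25 − 154.4)/0.8 = 4.8125.
Sellers' marginal cost at Q' = 4.8125: 107.8 + 2·4.8125 = 117.425.
ΔQ = 18.0179 − 4.8125 = 13.2054; wedge = 154.4 − 117.425 = 36.975.
The triangle = ½ × 13.2054 × 36.975 = 244.13.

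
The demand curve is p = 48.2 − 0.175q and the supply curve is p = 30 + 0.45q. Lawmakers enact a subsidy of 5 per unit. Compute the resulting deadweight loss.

Competitive equilibrium: 48.2 − 0.175q = 30 + 0.45q → q* = 29.12, p* = 43.104.
The subsidy lowers effective supply by 5: p = 25 + 0.45q.
New quantity: 48.2 − 0.175q = 25 + 0.45q → q' = 37.12.
Overproduction Δq = 37.12 − 29.12 = 8; wedge = subsidy = 5.
Welfare loss = ½ × 8 × 5 = 20.

20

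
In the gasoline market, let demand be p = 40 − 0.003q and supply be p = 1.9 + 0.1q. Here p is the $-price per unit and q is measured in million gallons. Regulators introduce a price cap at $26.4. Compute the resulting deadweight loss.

Competitive equilibrium: 40 − 0.003q = 1.9 + 0.1q → q* = 369.9029, p* = 38.8903.
At the ceiling p = 26.4, quantity supplied = (26.4 − 1.9)/0.1 = 245.
Willingness to pay at q' = 245: 40 − 0.003·245 = 39.265.
Δq = 369.9029 − 245 = 124.9029; wedge = 39.265 − 26.4 = 12.865.
The triangle = ½ × 124.9029 × 12.865 = $803.44 million.

$803.44 million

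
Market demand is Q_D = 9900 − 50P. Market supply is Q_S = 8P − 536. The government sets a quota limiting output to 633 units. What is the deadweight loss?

In inverse form: demand P = 198 − 0.02Q, supply P = 67 + 0.125Q.
Competitive equilibrium: 198 − 0.02Q = 67 + 0.125Q → Q* = 903.44828, P* = 179.93103.
At Q = 633: demand price = 198 − 0.02·633 = 185.34; supply price = 67 + 0.125·633 = 146.125.
ΔQ = 903.44828 − 633 = 270.44828; wedge = 185.34 − 146.125 = 39.215.
Deadweight loss = ½ × 270.44828 × 39.215 = 5302.81.

5302.81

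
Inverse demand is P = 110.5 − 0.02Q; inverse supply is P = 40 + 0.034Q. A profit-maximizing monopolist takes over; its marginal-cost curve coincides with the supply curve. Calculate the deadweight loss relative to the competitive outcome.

Competitive equilibrium: 110.5 − 0.02Q = 40 + 0.034Q → Q* = 1305.55556, P* = 84.38889.
Marginal revenue: MR = 110.5 − 0.04Q. Set MR = MC: 110.5 − 0.04Q = 40 + 0.034Q → Q_m = 952.7027.
Price P_m = 110.5 − 0.02·952.7027 = 91.44595; MC(Q_m) = 40 + 0.034·952.7027 = 72.39189.
Competitive Q* = 1305.55556, so ΔQ = 352.85286; wedge = 91.44595 − 72.39189 = 19.05406.
Deadweight loss = ½ × 352.85286 × 19.05406 = 3361.64.

3361.64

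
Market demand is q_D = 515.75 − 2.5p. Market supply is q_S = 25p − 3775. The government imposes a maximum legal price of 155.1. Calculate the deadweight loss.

In inverse form: demand p = 206.3 − 0.4q, supply p = 151 + 0.04q.
Competitive equilibrium: 206.3 − 0.4q = 151 + 0.04q → q* = 125.6818, p* = 156.0273.
At the ceiling p = 155.1, quantity supplied = (155.1 − 151)/0.04 = 102.5.
Willingness to pay at q' = 102.5: 206.3 − 0.4·102.5 = 165.3.
Δq = 125.6818 − 102.5 = 23.1818; wedge = 165.3 − 155.1 = 10.2.
The triangle = ½ × 23.1818 × 10.2 = 118.23.

118.23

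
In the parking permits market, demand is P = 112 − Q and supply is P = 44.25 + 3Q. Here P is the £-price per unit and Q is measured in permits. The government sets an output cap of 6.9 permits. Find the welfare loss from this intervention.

Competitive equilibrium: 112 − Q = 44.25 + 3Q → Q* = 16.9375, P* = 95.0625.
At Q = 6.9: demand price = 112 − 1·6.9 = 105.1; supply price = 44.25 + 3·6.9 = 64.95.
ΔQ = 16.9375 − 6.9 = 10.0375; wedge = 105.1 − 64.95 = 40.15.
The triangle = ½ × 10.0375 × 40.15 = £201.50.

£201.50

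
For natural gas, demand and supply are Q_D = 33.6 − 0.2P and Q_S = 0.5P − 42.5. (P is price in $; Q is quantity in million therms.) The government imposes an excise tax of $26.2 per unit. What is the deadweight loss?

In inverse form: demand P = 168 − 5Q, supply P = 85 + 2Q.
Competitive equilibrium: 168 − 5Q = 85 + 2Q → Q* = 11.8571, P* = 108.7143.
With the tax, the buyer price exceeds the seller price by 26.2: (168 − 5Q) − (85 + 2Q) = 26.2 → Q' = 8.1143.
ΔQ = 11.8571 − 8.1143 = 3.7428; the wedge equals the tax, 26.2.
The triangle = ½ × 3.7428 × 26.2 = $49.03 million.

$49.03 million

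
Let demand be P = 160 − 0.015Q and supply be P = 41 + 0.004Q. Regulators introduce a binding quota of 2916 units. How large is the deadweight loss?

Competitive equilibrium: 160 − 0.015Q = 41 + 0.004Q → Q* = 6263.1579, P* = 66.0526.
At Q = 2916: demand price = 160 − 0.015·2916 = 116.26; supply price = 41 + 0.004·2916 = 52.664.
ΔQ = 6263.1579 − 2916 = 3347.1579; wedge = 116.26 − 52.664 = 63.596.
Deadweight loss = ½ × 3347.1579 × 63.596 = 106432.93.

106432.93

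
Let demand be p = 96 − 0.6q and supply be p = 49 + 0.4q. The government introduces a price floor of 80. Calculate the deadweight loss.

Competitive equilibrium: 96 − 0.6q = 49 + 0.4q → q* = 47, p* = 67.8.
At the floor p = 80, quantity demanded = (96 − 80)/0.6 = 26.6667.
Sellers' marginal cost at q' = 26.6667: 49 + 0.4·26.6667 = 59.6667.
Δq = 47 − 26.6667 = 20.3333; wedge = 80 − 59.6667 = 20.3333.
Deadweight loss = ½ × 20.3333 × 20.3333 = 206.72.

206.72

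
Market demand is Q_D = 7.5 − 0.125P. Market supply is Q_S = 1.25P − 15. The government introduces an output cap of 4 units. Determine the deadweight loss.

In inverse form: demand P = 60 − 8Q, supply P = 12 + 0.8Q.
Competitive equilibrium: 60 − 8Q = 12 + 0.8Q → Q* = 5.4545, P* = 16.3636.
At Q = 4: demand price = 60 − 8·4 = 28; supply price = 12 + 0.8·4 = 15.2.
ΔQ = 5.4545 − 4 = 1.4545; wedge = 28 − 15.2 = 12.8.
DWL = ½ × 1.4545 × 12.8 = 9.31.

9.31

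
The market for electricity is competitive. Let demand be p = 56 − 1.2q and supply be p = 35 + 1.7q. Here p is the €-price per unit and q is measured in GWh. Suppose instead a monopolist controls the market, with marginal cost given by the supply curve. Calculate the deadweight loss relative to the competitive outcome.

Competitive equilibrium: 56 − 1.2q = 35 + 1.7q → q* = 7.2414, p* = 47.3103.
Marginal revenue: MR = 56 − 2.4q. Set MR = MC: 56 − 2.4q = 35 + 1.7q → q_m = 5.122.
Price p_m = 56 − 1.2·5.122 = 49.8536; MC(q_m) = 35 + 1.7·5.122 = 43.7074.
Competitive q* = 7.2414, so Δq = 2.1194; wedge = 49.8536 − 43.7074 = 6.1462.
Welfare loss = ½ × 2.1194 × 6.1462 = €6.51.

€6.51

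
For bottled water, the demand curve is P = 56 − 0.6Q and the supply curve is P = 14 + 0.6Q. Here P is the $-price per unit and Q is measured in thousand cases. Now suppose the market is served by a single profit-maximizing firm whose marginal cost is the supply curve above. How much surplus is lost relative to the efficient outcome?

$81.67 thousand

Competitive equilibrium: 56 − 0.6Q = 14 + 0.6Q → Q* = 35, P* = 35.
Marginal revenue: MR = 56 − 1.2Q. Set MR = MC: 56 − 1.2Q = 14 + 0.6Q → Q_m = 23.3333.
Price P_m = 56 − 0.6·23.3333 = 42; MC(Q_m) = 14 + 0.6·23.3333 = 28.
Competitive Q* = 35, so ΔQ = 11.6667; wedge = 42 − 28 = 14.
Deadweight loss = ½ × 11.6667 × 14 = $81.67 thousand.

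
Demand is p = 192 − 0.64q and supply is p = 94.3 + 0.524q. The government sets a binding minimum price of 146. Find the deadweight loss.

Competitive equilibrium: 192 − 0.64q = 94.3 + 0.524q → q* = 83.9347, p* = 138.2818.
At the floor p = 146, quantity demanded = (192 − 146)/0.64 = 71.875.
Sellers' marginal cost at q' = 71.875: 94.3 + 0.524·71.875 = 131.9625.
Δq = 83.9347 − 71.875 = 12.0597; wedge = 146 − 131.9625 = 14.0375.
The triangle = ½ × 12.0597 × 14.0375 = 84.64.

84.64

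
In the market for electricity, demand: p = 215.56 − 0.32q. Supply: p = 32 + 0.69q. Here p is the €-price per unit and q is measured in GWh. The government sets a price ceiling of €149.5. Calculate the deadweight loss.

Competitive equilibrium: 215.56 − 0.32q = 32 + 0.69q → q* = 181.7426, p* = 157.4024.
At the ceiling p = 149.5, quantity supplied = (149.5 − 32)/0.69 = 170.2899.
Willingness to pay at q' = 170.2899: 215.56 − 0.32·170.2899 = 161.0672.
Δq = 181.7426 − 170.2899 = 11.4527; wedge = 161.0672 − 149.5 = 11.5672.
DWL = ½ × 11.4527 × 11.5672 = €66.24.

€66.24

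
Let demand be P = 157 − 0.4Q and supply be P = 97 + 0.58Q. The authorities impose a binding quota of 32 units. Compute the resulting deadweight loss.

Competitive equilibrium: 157 − 0.4Q = 97 + 0.58Q → Q* = 61.2245, P* = 132.5102.
At Q = 32: demand price = 157 − 0.4·32 = 144.2; supply price = 97 + 0.58·32 = 115.56.
ΔQ = 61.2245 − 32 = 29.2245; wedge = 144.2 − 115.56 = 28.64.
Deadweight loss = ½ × 29.2245 × 28.64 = 418.49.

418.49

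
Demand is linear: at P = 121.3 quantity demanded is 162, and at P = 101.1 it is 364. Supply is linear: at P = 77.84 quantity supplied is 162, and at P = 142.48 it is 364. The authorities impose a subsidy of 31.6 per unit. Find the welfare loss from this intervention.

Demand slope = (101.1 − 121.3)/(364 − 162) = −0.1, so P = 137.5 − 0.1Q.
Supply slope = (142.48 − 77.84)/(364 − 162) = 0.32, so P = 26 + 0.32Q.
Competitive equilibrium: 137.5 − 0.1Q = 26 + 0.32Q → Q* = 265.4762, P* = 110.9524.
The subsidy lowers effective supply by 31.6: P = 0.32Q − 5.6.
New quantity: 137.5 − 0.1Q = 0.32Q − 5.6 → Q' = 340.7143.
Overproduction ΔQ = 340.7143 − 265.4762 = 75.2381; wedge = subsidy = 31.6.
DWL = ½ × 75.2381 × 31.6 = 1188.76.

1188.76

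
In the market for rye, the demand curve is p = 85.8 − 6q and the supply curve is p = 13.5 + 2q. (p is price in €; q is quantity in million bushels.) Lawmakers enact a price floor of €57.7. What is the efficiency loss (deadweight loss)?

Competitive equilibrium: 85.8 − 6q = 13.5 + 2q → q* = 9.0375, p* = 31.575.
At the floor p = 57.7, quantity demanded = (85.8 − 57.7)/6 = 4.6833.
Sellers' marginal cost at q' = 4.6833: 13.5 + 2·4.6833 = 22.8666.
Δq = 9.0375 − 4.6833 = 4.3542; wedge = 57.7 − 22.8666 = 34.8334.
DWL = ½ × 4.3542 × 34.8334 = €75.84 million.

€75.84 million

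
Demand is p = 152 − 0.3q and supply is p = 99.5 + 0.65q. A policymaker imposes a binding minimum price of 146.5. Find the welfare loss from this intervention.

647.81

Competitive equilibrium: 152 − 0.3q = 99.5 + 0.65q → q* = 55.2632, p* = 135.4211.
At the floor p = 146.5, quantity demanded = (152 − 146.5)/0.3 = 18.3333.
Sellers' marginal cost at q' = 18.3333: 99.5 + 0.65·18.3333 = 111.4166.
Δq = 55.2632 − 18.3333 = 36.9299; wedge = 146.5 − 111.4166 = 35.0834.
The triangle = ½ × 36.9299 × 35.0834 = 647.81.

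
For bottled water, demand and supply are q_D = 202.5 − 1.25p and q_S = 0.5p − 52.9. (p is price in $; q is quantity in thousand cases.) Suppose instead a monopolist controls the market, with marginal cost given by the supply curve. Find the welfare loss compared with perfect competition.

In inverse form: demand p = 162 − 0.8q, supply p = 105.8 + 2q.
Competitive equilibrium: 162 − 0.8q = 105.8 + 2q → q* = 20.0714, p* = 145.9429.
Marginal revenue: MR = 162 − 1.6q. Set MR = MC: 162 − 1.6q = 105.8 + 2q → q_m = 15.6111.
Price p_m = 162 − 0.8·15.6111 = 149.5111; MC(q_m) = 105.8 + 2·15.6111 = 137.0222.
Competitive q* = 20.0714, so Δq = 4.4603; wedge = 149.5111 − 137.0222 = 12.4889.
The triangle = ½ × 4.4603 × 12.4889 = $27.85 thousand.

$27.85 thousand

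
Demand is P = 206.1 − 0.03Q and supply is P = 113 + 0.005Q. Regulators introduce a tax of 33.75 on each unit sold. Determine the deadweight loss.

Competitive equilibrium: 206.1 − 0.03Q = 113 + 0.005Q → Q* = 2660, P* = 126.3.
With the tax, the buyer price exceeds the seller price by 33.75: (206.1 − 0.03Q) − (113 + 0.005Q) = 33.75 → Q' = 1695.7143.
ΔQ = 2660 − 1695.7143 = 964.2857; the wedge equals the tax, 33.75.
The triangle = ½ × 964.2857 × 33.75 = 16272.32.

16272.32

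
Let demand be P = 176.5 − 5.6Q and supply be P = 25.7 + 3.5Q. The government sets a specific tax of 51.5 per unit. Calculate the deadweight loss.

145.73

Competitive equilibrium: 176.5 − 5.6Q = 25.7 + 3.5Q → Q* = 16.5714, P* = 83.7.
With the tax, the buyer price exceeds the seller price by 51.5: (176.5 − 5.6Q) − (25.7 + 3.5Q) = 51.5 → Q' = 10.9121.
ΔQ = 16.5714 − 10.9121 = 5.6593; the wedge equals the tax, 51.5.
DWL = ½ × 5.6593 × 51.5 = 145.73.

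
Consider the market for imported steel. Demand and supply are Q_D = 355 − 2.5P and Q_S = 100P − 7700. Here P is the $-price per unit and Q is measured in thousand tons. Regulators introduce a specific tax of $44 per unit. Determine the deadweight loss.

In inverse form: demand P = 142 − 0.4Q, supply P = 77 + 0.01Q.
Competitive equilibrium: 142 − 0.4Q = 77 + 0.01Q → Q* = 158.5366, P* = 78.5854.
With the tax, the buyer price exceeds the seller price by 44: (142 − 0.4Q) − (77 + 0.01Q) = 44 → Q' = 51.2195.
ΔQ = 158.5366 − 51.2195 = 107.3171; the wedge equals the tax, 44.
Deadweight loss = ½ × 107.3171 × 44 = $2360.98 thousand.

$2360.98 thousand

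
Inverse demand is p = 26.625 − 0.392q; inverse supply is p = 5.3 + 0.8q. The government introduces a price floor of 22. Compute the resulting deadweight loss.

22.12

Competitive equilibrium: 26.625 − 0.392q = 5.3 + 0.8q → q* = 17.8901, p* = 19.6121.
At the floor p = 22, quantity demanded = (26.625 − 22)/0.392 = 11.7985.
Sellers' marginal cost at q' = 11.7985: 5.3 + 0.8·11.7985 = 14.7388.
Δq = 17.8901 − 11.7985 = 6.0916; wedge = 22 − 14.7388 = 7.2612.
Deadweight loss = ½ × 6.0916 × 7.2612 = 22.12.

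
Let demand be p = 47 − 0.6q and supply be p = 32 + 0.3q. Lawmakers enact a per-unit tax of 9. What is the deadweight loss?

45

Competitive equilibrium: 47 − 0.6q = 32 + 0.3q → q* = 16.6667, p* = 37.
With the tax, the buyer price exceeds the seller price by 9: (47 − 0.6q) − (32 + 0.3q) = 9 → q' = 6.6667.
Δq = 16.6667 − 6.6667 = 10; the wedge equals the tax, 9.
Deadweight loss = ½ × 10 × 9 = 45.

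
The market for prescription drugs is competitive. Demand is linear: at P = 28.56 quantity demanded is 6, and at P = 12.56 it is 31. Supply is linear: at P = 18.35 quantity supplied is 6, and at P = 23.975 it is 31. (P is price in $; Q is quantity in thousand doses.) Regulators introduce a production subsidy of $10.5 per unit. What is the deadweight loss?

$63.73 thousand

Demand slope = (12.56 − 28.56)/(31 − 6) = −0.64, so P = 32.4 − 0.64Q.
Supply slope = (23.975 − 18.35)/(31 − 6) = 0.225, so P = 17 + 0.225Q.
Competitive equilibrium: 32.4 − 0.64Q = 17 + 0.225Q → Q* = 17.8035, P* = 21.0058.
The subsidy lowers effective supply by 10.5: P = 6.5 + 0.225Q.
New quantity: 32.4 − 0.64Q = 6.5 + 0.225Q → Q' = 29.9422.
Overproduction ΔQ = 29.9422 − 17.8035 = 12.1387; wedge = subsidy = 10.5.
Welfare loss = ½ × 12.1387 × 10.5 = $63.73 thousand.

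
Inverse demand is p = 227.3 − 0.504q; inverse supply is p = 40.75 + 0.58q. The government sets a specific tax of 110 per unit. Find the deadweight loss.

5581.18

Competitive equilibrium: 227.3 − 0.504q = 40.75 + 0.58q → q* = 172.0941, p* = 140.5646.
With the tax, the buyer price exceeds the seller price by 110: (227.3 − 0.504q) − (40.75 + 0.58q) = 110 → q' = 70.6181.
Δq = 172.0941 − 70.6181 = 101.476; the wedge equals the tax, 110.
DWL = ½ × 101.476 × 110 = 5581.18.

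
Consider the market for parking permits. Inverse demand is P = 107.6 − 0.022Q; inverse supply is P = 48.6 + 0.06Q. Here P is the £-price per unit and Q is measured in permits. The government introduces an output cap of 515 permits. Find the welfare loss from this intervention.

£1714.83

Competitive equilibrium: 107.6 − 0.022Q = 48.6 + 0.06Q → Q* = 719.5122, P* = 91.7707.
At Q = 515: demand price = 107.6 − 0.022·515 = 96.27; supply price = 48.6 + 0.06·515 = 79.5.
ΔQ = 719.5122 − 515 = 204.5122; wedge = 96.27 − 79.5 = 16.77.
DWL = ½ × 204.5122 × 16.77 = £1714.83.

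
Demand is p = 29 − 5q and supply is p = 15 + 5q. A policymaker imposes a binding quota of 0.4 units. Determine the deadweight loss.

5

Competitive equilibrium: 29 − 5q = 15 + 5q → q* = 1.4, p* = 22.
At q = 0.4: demand price = 29 − 5·0.4 = 27; supply price = 15 + 5·0.4 = 17.
Δq = 1.4 − 0.4 = 1; wedge = 27 − 17 = 10.
The triangle = ½ × 1 × 10 = 5.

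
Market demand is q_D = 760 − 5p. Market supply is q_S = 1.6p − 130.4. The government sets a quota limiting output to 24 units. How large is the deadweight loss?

In inverse form: demand p = 152 − 0.2q, supply p = 81.5 + 0.625q.
Competitive equilibrium: 152 − 0.2q = 81.5 + 0.625q → q* = 85.4545, p* = 134.9091.
At q = 24: demand price = 152 − 0.2·24 = 147.2; supply price = 81.5 + 0.625·24 = 96.5.
Δq = 85.4545 − 24 = 61.4545; wedge = 147.2 − 96.5 = 50.7.
Welfare loss = ½ × 61.4545 × 50.7 = 1557.87.

1557.87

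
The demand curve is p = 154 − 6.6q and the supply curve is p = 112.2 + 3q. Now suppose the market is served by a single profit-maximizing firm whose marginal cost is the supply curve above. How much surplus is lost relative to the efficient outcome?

Competitive equilibrium: 154 − 6.6q = 112.2 + 3q → q* = 4.35417, p* = 125.2625.
Marginal revenue: MR = 154 − 13.2q. Set MR = MC: 154 − 13.2q = 112.2 + 3q → q_m = 2.58025.
Price p_m = 154 − 6.6·2.58025 = 136.97035; MC(q_m) = 112.2 + 3·2.58025 = 119.94075.
Competitive q* = 4.35417, so Δq = 1.77392; wedge = 136.97035 − 119.94075 = 17.0296.
DWL = ½ × 1.77392 × 17.0296 = 15.10.

15.10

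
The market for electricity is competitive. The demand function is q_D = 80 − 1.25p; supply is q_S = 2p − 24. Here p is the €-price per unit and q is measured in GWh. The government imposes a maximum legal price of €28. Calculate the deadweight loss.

€41.60

In inverse form: demand p = 64 − 0.8q, supply p = 12 + 0.5q.
Competitive equilibrium: 64 − 0.8q = 12 + 0.5q → q* = 40, p* = 32.
At the ceiling p = 28, quantity supplied = (28 − 12)/0.5 = 32.
Willingness to pay at q' = 32: 64 − 0.8·32 = 38.4.
Δq = 40 − 32 = 8; wedge = 38.4 − 28 = 10.4.
Welfare loss = ½ × 8 × 10.4 = €41.60.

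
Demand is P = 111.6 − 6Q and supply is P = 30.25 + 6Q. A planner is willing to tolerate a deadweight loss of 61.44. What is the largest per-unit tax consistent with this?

Competitive equilibrium: 111.6 − 6Q = 30.25 + 6Q → Q* = 6.7792, P* = 70.925.
A tax t gives ΔQ = t/12 and wedge t, so DWL = t²/24.
t²/24 = 61.44 → t² = 1474.56 → t = 38.4.

38.4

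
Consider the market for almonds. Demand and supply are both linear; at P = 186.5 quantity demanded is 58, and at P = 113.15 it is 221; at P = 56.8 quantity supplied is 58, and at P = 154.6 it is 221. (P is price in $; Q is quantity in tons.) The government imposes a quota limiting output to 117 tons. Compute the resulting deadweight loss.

Demand slope = (113.15 − 186.5)/(221 − 58) = −0.45, so P = 212.6 − 0.45Q.
Supply slope = (154.6 − 56.8)/(221 − 58) = 0.6, so P = 22 + 0.6Q.
Competitive equilibrium: 212.6 − 0.45Q = 22 + 0.6Q → Q* = 181.5238, P* = 130.9143.
At Q = 117: demand price = 212.6 − 0.45·117 = 159.95; supply price = 22 + 0.6·117 = 92.2.
ΔQ = 181.5238 − 117 = 64.5238; wedge = 159.95 − 92.2 = 67.75.
Welfare loss = ½ × 64.5238 × 67.75 = $2185.74.

$2185.74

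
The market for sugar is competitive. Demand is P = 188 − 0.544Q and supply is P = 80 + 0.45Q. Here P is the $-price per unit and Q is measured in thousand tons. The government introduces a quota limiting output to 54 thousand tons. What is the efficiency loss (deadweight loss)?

$1484.46 thousand

Competitive equilibrium: 188 − 0.544Q = 80 + 0.45Q → Q* = 108.65191, P* = 128.89336.
At Q = 54: demand price = 188 − 0.544·54 = 158.624; supply price = 80 + 0.45·54 = 104.3.
ΔQ = 108.65191 − 54 = 54.65191; wedge = 158.624 − 104.3 = 54.324.
Welfare loss = ½ × 54.65191 × 54.324 = $1484.46 thousand.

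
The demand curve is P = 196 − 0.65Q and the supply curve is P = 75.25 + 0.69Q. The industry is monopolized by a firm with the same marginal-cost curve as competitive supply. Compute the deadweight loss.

580.44

Competitive equilibrium: 196 − 0.65Q = 75.25 + 0.69Q → Q* = 90.1119, P* = 137.4272.
Marginal revenue: MR = 196 − 1.3Q. Set MR = MC: 196 − 1.3Q = 75.25 + 0.69Q → Q_m = 60.6784.
Price P_m = 196 − 0.65·60.6784 = 156.559; MC(Q_m) = 75.25 + 0.69·60.6784 = 117.1181.
Competitive Q* = 90.1119, so ΔQ = 29.4335; wedge = 156.559 − 117.1181 = 39.4409.
DWL = ½ × 29.4335 × 39.4409 = 580.44.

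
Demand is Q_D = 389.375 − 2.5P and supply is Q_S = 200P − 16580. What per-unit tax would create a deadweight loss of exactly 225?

13.5

In inverse form: demand P = 155.75 − 0.4Q, supply P = 82.9 + 0.005Q.
Competitive equilibrium: 155.75 − 0.4Q = 82.9 + 0.005Q → Q* = 179.8765, P* = 83.7994.
A tax t gives ΔQ = t/0.405 and wedge t, so DWL = t²/0.81.
t²/0.81 = 225 → t² = 182.25 → t = 13.5.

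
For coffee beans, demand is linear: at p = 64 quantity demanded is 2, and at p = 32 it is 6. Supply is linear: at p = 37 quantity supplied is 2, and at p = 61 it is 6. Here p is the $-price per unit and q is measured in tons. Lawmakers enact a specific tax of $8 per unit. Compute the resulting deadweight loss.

$2.29

Demand slope = (32 − 64)/(6 − 2) = −8, so p = 80 − 8q.
Supply slope = (61 − 37)/(6 − 2) = 6, so p = 25 + 6q.
Competitive equilibrium: 80 − 8q = 25 + 6q → q* = 3.9286, p* = 48.5714.
With the tax, the buyer price exceeds the seller price by 8: (80 − 8q) − (25 + 6q) = 8 → q' = 3.3571.
Δq = 3.9286 − 3.3571 = 0.5715; the wedge equals the tax, 8.
Deadweight loss = ½ × 0.5715 × 8 = $2.29.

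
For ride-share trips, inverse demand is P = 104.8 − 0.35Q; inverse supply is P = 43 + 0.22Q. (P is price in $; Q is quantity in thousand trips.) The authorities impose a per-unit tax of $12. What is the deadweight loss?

$126.32 thousand

Competitive equilibrium: 104.8 − 0.35Q = 43 + 0.22Q → Q* = 108.4211, P* = 66.8526.
With the tax, the buyer price exceeds the seller price by 12: (104.8 − 0.35Q) − (43 + 0.22Q) = 12 → Q' = 87.3684.
ΔQ = 108.4211 − 87.3684 = 21.0527; the wedge equals the tax, 12.
DWL = ½ × 21.0527 × 12 = $126.32 thousand.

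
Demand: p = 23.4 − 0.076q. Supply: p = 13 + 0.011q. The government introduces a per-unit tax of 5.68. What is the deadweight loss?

Competitive equilibrium: 23.4 − 0.076q = 13 + 0.011q → q* = 119.5402, p* = 14.3149.
With the tax, the buyer price exceeds the seller price by 5.68: (23.4 − 0.076q) − (13 + 0.011q) = 5.68 → q' = 54.2529.
Δq = 119.5402 − 54.2529 = 65.2873; the wedge equals the tax, 5.68.
Welfare loss = ½ × 65.2873 × 5.68 = 185.42.

185.42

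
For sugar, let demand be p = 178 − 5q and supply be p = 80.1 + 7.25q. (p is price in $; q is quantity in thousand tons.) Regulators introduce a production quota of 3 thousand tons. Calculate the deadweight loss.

$152.63 thousand

Competitive equilibrium: 178 − 5q = 80.1 + 7.25q → q* = 7.99184, p* = 138.04082.
At q = 3: demand price = 178 − 5·3 = 163; supply price = 80.1 + 7.25·3 = 101.85.
Δq = 7.99184 − 3 = 4.99184; wedge = 163 − 101.85 = 61.15.
The triangle = ½ × 4.99184 × 61.15 = $152.63 thousand.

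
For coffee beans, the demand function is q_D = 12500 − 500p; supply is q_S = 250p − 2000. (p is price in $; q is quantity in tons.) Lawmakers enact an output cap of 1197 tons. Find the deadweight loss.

In inverse form: demand p = 25 − 0.002q, supply p = 8 + 0.004q.
Competitive equilibrium: 25 − 0.002q = 8 + 0.004q → q* = 2833.3333, p* = 19.3333.
At q = 1197: demand price = 25 − 0.002·1197 = 22.606; supply price = 8 + 0.004·1197 = 12.788.
Δq = 2833.3333 − 1197 = 1636.3333; wedge = 22.606 − 12.788 = 9.818.
Welfare loss = ½ × 1636.3333 × 9.818 = $8032.76.

$8032.76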